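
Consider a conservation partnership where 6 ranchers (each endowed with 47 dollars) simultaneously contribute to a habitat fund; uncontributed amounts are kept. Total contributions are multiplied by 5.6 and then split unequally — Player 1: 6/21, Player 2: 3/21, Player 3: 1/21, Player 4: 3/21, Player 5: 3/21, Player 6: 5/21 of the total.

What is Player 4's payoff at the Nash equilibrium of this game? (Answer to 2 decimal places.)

A player with share s gets back 5.6·s per unit contributed, so full contribution is dominant for anyone with s > 1/5.6 = 0.1786 and zero contribution is dominant for anyone below.
The shares above 0.1786 belong to Player 1 and Player 6, contributing 47 each; the remaining 4 contribute 0. Total contributed: 94.
Player 4 keeps 47 and receives 5.6 × 94 × 3/21 = 75.20 from the habitat fund, for a payoff of 122.20.

122.20 dollars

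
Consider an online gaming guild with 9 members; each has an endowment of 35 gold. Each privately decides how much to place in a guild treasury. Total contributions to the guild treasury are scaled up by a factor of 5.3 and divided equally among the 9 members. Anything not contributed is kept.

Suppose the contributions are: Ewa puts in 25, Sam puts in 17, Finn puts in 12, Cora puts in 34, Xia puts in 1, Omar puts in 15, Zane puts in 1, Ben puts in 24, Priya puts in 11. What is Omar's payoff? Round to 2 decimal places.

Total contributed: 25 + 17 + 12 + 34 + 1 + 15 + 1 + 24 + 11 = 140.
Each receives 5.3 × 140 / 9 = 82.44 from the guild treasury.
Omar keeps 35 − 15 = 20, so Omar's payoff is 20 + 82.44 = 102.44.

102.44 gold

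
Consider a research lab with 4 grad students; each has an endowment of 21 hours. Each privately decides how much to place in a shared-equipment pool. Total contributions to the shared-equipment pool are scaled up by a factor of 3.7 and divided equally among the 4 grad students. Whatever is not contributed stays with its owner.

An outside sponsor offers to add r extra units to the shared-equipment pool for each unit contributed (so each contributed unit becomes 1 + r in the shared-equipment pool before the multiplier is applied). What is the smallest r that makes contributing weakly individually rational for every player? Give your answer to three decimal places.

0.081

With matching at rate r, one contributed unit becomes (1 + r) in the shared-equipment pool and returns 3.7 × (1 + r) / 4 to the contributor.
Setting this equal to 1: 1 + r = 4/3.7 = 1.0811.
So the minimum matching rate is r = 1.0811 − 1 = 0.081.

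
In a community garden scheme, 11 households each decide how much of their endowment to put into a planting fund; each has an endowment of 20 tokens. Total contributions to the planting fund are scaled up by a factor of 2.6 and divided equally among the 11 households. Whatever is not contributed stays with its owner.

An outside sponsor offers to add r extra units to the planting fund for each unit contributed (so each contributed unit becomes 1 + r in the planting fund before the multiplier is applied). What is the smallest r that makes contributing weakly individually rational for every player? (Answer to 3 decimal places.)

With matching at rate r, one contributed unit becomes (1 + r) in the planting fund and returns 2.6 × (1 + r) / 11 to the contributor.
Setting this equal to 1: 1 + r = 11/2.6 = 4.2308.
So the minimum matching rate is r = 4.2308 − 1 = 3.231.

3.231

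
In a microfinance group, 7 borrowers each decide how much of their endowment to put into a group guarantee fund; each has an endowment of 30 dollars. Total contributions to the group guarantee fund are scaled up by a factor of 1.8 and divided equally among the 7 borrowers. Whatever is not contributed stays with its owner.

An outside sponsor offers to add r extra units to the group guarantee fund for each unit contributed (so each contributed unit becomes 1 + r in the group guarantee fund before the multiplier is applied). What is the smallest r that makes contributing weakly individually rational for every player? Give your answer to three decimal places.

2.889

With matching at rate r, one contributed unit becomes (1 + r) in the group guarantee fund and returns 1.8 × (1 + r) / 7 to the contributor.
Setting this equal to 1: 1 + r = 7/1.8 = 3.8889.
So the minimum matching rate is r = 3.8889 − 1 = 2.889.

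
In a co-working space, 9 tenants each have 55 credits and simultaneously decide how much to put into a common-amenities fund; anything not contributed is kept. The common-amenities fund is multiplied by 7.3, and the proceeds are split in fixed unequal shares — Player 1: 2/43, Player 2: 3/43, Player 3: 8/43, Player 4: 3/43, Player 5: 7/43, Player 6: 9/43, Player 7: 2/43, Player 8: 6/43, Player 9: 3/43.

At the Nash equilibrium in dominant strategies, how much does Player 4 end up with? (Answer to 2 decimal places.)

167.05 credits

For player j, contributing a unit is worthwhile iff 7.3 × (j's share) ≥ 1, i.e. iff j's share is at least 0.1370.
Player 3, Player 5, Player 6 and Player 8 clear that bar, contributing 55 each; the remaining 5 contribute 0. Total contributed: 220.
Player 4 keeps 55 and receives 7.3 × 220 × 3/43 = 112.05 from the common-amenities fund, for a payoff of 167.05.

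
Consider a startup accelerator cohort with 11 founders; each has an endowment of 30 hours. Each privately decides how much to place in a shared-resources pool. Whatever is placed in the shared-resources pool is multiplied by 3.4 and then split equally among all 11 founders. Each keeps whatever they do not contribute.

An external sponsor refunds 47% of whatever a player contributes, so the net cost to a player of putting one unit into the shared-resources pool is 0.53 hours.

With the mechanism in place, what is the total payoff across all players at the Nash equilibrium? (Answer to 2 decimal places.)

With the mechanism, a contributed unit returns (3.4/11) / 0.53 = 0.5832 per unit of net cost — still below 1 — so contributing 0 remains dominant for every player.
Everyone keeps their endowment and the group total is 11 × 30 = 330.

330.00 hours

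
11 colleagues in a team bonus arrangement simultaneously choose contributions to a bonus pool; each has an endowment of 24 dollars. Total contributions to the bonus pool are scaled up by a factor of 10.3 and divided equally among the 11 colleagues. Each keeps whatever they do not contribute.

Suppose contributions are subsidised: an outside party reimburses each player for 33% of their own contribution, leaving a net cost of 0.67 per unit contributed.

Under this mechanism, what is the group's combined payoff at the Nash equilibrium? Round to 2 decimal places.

2806.32 dollars

With the mechanism, a contributed unit returns (10.3/11) / 0.67 = 1.3976 per unit of net cost to the contributor — now above 1 — so contributing fully is weakly dominant for every player.
At the Nash equilibrium everyone contributes 24. Group total payoff = 11 × (24 × 0.33 + 10.3 × 24) = 2806.32.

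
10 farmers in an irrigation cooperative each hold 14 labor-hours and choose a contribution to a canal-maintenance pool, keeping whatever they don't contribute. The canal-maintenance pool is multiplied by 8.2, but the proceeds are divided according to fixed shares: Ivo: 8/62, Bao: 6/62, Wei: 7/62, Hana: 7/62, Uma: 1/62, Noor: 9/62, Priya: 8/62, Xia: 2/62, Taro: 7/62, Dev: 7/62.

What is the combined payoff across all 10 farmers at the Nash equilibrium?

442.40 labor-hours

A player with share s gets back 8.2·s per unit contributed, so full contribution is dominant for anyone with s > 1/8.2 = 0.1220 and zero contribution is dominant for anyone below.
Ivo, Noor and Priya are above the threshold, contributing 14 each; the remaining 7 contribute 0. Total contributed: 42.
The canal-maintenance pool pays out 8.2 × 42 = 344.40 in total (split across the unequal shares, but the aggregate is all that matters for the group sum).
The 7 free-riders keep 14 each, adding 98. Group total = 98 + 344.40 = 442.40.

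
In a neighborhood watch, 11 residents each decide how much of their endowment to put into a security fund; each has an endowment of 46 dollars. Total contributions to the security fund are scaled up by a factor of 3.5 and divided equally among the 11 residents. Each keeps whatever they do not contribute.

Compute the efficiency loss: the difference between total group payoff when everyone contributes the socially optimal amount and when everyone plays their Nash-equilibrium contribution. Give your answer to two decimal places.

1265.00 dollars

Each contributed unit returns 3.5/11 = 0.3182 to its contributor — below 1 — so contributing 0 is dominant for every player. At the Nash equilibrium everyone keeps their 46, and the group total is 11 × 46 = 506.
Each contributed unit returns 3.500 to the group as a whole (0.3182 to each of 11 players), which exceeds 1, so the social optimum is full contribution: group total = 3.500 × 506 = 1771.00.
Efficiency loss = 1771.00 − 506 = 1265.00.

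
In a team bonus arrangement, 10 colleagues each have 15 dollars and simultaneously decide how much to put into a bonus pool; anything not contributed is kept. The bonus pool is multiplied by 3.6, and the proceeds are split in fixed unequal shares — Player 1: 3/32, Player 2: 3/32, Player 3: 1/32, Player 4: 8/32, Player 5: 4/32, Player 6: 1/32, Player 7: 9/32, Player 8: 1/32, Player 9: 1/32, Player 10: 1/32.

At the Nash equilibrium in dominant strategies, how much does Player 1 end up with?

A player with share s gets back 3.6·s per unit contributed, so full contribution is dominant for anyone with s > 1/3.6 = 0.2778 and zero contribution is dominant for anyone below.
The only share above 0.2778 is Player 7's 9/32, contributing 15; the remaining 9 contribute 0. Total contributed: 15.
Player 1 keeps 15 and receives 3.6 × 15 × 3/32 = 5.06 from the bonus pool, for a payoff of 20.06.

20.06 dollars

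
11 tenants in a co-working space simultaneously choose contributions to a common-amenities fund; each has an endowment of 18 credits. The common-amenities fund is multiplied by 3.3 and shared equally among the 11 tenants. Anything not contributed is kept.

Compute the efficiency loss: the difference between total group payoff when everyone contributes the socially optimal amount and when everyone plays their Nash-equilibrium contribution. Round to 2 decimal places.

Each contributed unit returns 3.3/11 = 0.3000 to its contributor — below 1 — so contributing 0 is dominant for every player. At the Nash equilibrium everyone keeps their 18, and the group total is 11 × 18 = 198.
Each contributed unit returns 3.300 to the group as a whole (0.3000 to each of 11 players), which exceeds 1, so the social optimum is full contribution: group total = 3.300 × 198 = 653.40.
Efficiency loss = 653.40 − 198 = 455.40.

455.40 credits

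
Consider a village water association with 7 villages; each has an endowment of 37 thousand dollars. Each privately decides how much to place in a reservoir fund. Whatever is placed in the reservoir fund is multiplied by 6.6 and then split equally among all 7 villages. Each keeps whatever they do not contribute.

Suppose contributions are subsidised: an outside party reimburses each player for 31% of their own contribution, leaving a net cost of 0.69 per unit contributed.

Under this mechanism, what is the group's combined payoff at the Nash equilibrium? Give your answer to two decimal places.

Under the mechanism each unit contributed yields (6.6/7) / 0.69 = 1.3665 back to its contributor per unit of net cost, which exceeds 1, making full contribution the dominant choice for everyone.
So the Nash equilibrium is full contribution by all 7; the group earns 7 × (37 × 0.31 + 6.6 × 37) = 1789.69.

1789.69 thousand dollars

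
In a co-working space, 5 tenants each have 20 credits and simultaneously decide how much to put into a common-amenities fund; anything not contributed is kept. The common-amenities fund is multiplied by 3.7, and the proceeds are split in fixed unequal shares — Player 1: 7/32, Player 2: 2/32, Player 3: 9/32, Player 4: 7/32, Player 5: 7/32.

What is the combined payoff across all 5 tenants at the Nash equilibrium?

Player j's private return per contributed unit is 3.7 × (j's share). Contributing is weakly dominant for j when that share is at least 1/3.7 = 0.2703, and contributing 0 is dominant otherwise.
Player 3 alone (share 9/32) is above the threshold, contributing 20; the remaining 4 contribute 0. Total contributed: 20.
The common-amenities fund pays out 3.7 × 20 = 74.00 in total (split across the unequal shares, but the aggregate is all that matters for the group sum).
The 4 free-riders keep 20 each, adding 80. Group total = 80 + 74.00 = 154.00.

154.00 credits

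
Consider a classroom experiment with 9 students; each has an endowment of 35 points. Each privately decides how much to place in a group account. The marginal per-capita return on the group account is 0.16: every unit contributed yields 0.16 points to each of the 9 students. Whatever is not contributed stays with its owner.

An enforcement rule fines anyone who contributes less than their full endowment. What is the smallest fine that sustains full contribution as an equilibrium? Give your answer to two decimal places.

29.40 points

Given the others contribute fully, the best deviation is to contribute 0 (any partial contribution still incurs the fine and gives up units whose private return 0.16 is below 1).
Deviating from 35 to 0 saves 35 points but forfeits the deviator's share of the drop in the group account: 0.16 × 35 = 5.60.
So the deviation gain is 35 − 5.60 = 29.40, and the fine must be at least 29.40 points to wipe it out.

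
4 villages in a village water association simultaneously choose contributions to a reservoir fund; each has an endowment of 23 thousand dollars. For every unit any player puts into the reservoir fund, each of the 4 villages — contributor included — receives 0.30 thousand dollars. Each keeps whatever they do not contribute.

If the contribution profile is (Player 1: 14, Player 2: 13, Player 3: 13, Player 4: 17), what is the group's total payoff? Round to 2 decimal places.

103.40 thousand dollars

Total contributed: 14 + 13 + 13 + 17 = 57; total kept: 4 × 23 − 57 = 35.
The reservoir fund pays out 0.30 × 4 × 57 = 68.40 in aggregate.
Group total = 35 + 68.40 = 103.40.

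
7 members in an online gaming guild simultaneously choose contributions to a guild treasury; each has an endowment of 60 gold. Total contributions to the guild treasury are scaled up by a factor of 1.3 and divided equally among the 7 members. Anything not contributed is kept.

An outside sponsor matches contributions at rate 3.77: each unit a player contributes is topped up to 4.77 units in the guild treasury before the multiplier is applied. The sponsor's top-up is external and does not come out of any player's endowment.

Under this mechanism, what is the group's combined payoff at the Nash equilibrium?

With the mechanism, a contributed unit returns 1.3 × 4.77 / 7 = 0.8859 per unit of net cost — still below 1 — so contributing 0 remains dominant for every player.
Everyone keeps their endowment and the group total is 7 × 60 = 420.

420.00 gold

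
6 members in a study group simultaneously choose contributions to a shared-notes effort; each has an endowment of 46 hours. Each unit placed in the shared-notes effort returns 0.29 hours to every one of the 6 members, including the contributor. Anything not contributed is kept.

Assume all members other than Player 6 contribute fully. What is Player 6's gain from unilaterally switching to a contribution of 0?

Switching from a contribution of 46 to 0 lets Player 6 keep an extra 46 hours, but lowers the shared-notes effort by 46, which costs Player 6 their own share of that drop: 0.29 × 46 = 13.34.
Net gain = 46 − 13.34 = 32.66. The private return per contributed unit (0.29) is below 1, so free-riding is indeed the best response regardless of what the others do.

32.66 hours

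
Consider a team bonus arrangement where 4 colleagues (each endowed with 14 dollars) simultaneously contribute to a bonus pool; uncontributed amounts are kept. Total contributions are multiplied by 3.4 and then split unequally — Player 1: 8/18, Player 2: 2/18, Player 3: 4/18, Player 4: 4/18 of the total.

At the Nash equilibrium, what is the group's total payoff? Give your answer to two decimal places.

Each unit j contributes comes back to j as 3.4 × (j's share), so j prefers to contribute only if that share exceeds 1/3.4 = 0.2941; otherwise keeping the unit dominates.
Only Player 1 (8/18) clears that bar, contributing 14; the remaining 3 contribute 0. Total contributed: 14.
The bonus pool pays out 3.4 × 14 = 47.60 in total (split across the unequal shares, but the aggregate is all that matters for the group sum).
The 3 free-riders keep 14 each, adding 42. Group total = 42 + 47.60 = 89.60.

89.60 dollars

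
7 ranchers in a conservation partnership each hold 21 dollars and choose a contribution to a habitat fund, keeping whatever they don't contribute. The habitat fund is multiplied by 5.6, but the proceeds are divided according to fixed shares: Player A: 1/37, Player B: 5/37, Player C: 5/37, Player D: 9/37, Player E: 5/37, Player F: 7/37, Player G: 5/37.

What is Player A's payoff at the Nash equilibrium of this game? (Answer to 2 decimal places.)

A player with share s gets back 5.6·s per unit contributed, so full contribution is dominant for anyone with s > 1/5.6 = 0.1786 and zero contribution is dominant for anyone below.
The shares above 0.1786 belong to Player D and Player F, contributing 21 each; the remaining 5 contribute 0. Total contributed: 42.
Player A keeps 21 and receives 5.6 × 42 × 1/37 = 6.36 from the habitat fund, for a payoff of 27.36.

27.36 dollars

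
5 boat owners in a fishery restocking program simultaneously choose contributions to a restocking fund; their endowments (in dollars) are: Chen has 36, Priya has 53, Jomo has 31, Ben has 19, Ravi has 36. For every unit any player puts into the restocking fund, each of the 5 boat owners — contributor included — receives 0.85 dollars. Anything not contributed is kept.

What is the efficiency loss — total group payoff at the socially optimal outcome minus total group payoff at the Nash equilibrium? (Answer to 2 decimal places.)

568.75 dollars

The private return per contributed unit is 0.85 < 1 for everyone, so the Nash equilibrium is zero contribution and the group total is Σ E_j = 36 + 53 + 31 + 19 + 36 = 175.
Each contributed unit returns 4.250 to the group, so the social optimum is full contribution by everyone: group total = 4.250 × 175 = 743.75.
Efficiency loss = (4.250 − 1) × 175 = 568.75.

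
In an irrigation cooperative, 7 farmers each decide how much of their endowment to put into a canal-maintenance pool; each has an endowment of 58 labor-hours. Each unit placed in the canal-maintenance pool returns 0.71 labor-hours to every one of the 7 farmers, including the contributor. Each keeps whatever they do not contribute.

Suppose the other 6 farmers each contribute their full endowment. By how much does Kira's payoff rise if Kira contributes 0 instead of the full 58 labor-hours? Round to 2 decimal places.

16.82 labor-hours

Switching from a contribution of 58 to 0 lets Kira keep an extra 58 labor-hours, but lowers the canal-maintenance pool by 58, which costs Kira their own share of that drop: 0.71 × 58 = 41.18.
Net gain = 58 − 41.18 = 16.82. The private return per contributed unit (0.71) is below 1, so free-riding is indeed the best response regardless of what the others do.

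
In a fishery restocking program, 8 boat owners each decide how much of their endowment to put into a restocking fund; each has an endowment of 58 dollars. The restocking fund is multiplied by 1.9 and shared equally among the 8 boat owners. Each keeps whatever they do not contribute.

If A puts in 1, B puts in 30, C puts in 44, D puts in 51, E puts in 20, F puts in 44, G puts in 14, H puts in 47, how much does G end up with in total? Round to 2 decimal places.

Total contributed: 1 + 30 + 44 + 51 + 20 + 44 + 14 + 47 = 251.
Each receives 1.9 × 251 / 8 = 59.61 from the restocking fund.
G keeps 58 − 14 = 44, so G's payoff is 44 + 59.61 = 103.61.

103.61 dollars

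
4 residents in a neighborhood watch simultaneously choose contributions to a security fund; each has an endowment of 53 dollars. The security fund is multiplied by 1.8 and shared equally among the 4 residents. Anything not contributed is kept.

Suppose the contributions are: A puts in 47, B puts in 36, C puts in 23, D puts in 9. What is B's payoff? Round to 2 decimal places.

68.75 dollars

Total contributed: 47 + 36 + 23 + 9 = 115.
Each receives 1.8 × 115 / 4 = 51.75 from the security fund.
B keeps 53 − 36 = 17, so B's payoff is 17 + 51.75 = 68.75.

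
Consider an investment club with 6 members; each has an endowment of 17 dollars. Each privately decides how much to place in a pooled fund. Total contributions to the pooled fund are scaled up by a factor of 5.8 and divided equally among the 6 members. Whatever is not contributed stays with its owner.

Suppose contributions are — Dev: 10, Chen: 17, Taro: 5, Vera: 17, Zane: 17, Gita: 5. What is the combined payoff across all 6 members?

Total contributed: 10 + 17 + 5 + 17 + 17 + 5 = 71; total kept: 6 × 17 − 71 = 31.
The pooled fund pays out 5.8 × 71 = 411.80 in aggregate.
Group total = 31 + 411.80 = 442.80.

442.80 dollars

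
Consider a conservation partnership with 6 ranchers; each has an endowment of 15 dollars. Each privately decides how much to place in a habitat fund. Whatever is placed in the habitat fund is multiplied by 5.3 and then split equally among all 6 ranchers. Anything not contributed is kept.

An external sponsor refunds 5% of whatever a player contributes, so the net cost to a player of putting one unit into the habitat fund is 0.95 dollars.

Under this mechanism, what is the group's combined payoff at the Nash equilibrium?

90.00 dollars

Even with the mechanism, each unit contributed returns only (5.3/6) / 0.95 = 0.9298 per unit of net cost, so contributing nothing is still dominant.
Everyone keeps their endowment and the group total is 6 × 15 = 90.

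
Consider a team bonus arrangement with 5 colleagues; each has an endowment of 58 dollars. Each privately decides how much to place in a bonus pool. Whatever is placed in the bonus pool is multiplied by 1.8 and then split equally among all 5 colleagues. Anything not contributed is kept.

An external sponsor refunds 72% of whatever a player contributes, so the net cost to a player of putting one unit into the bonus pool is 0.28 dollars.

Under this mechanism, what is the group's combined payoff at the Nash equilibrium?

The effective private return per unit is now (1.8/5) / 0.28 = 1.2857 > 1, so every player's dominant strategy flips to full contribution.
At the Nash equilibrium everyone contributes 58. Group total payoff = 5 × (58 × 0.72 + 1.8 × 58) = 730.80.

730.80 dollars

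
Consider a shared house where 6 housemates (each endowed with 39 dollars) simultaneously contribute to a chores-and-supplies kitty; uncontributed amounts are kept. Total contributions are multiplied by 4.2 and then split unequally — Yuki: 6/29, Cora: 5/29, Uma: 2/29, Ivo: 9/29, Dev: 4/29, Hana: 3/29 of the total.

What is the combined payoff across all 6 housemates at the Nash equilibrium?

A player with share s gets back 4.2·s per unit contributed, so full contribution is dominant for anyone with s > 1/4.2 = 0.2381 and zero contribution is dominant for anyone below.
Ivo alone (share 9/29) is above the threshold, contributing 39; the remaining 5 contribute 0. Total contributed: 39.
The chores-and-supplies kitty pays out 4.2 × 39 = 163.80 in total (split across the unequal shares, but the aggregate is all that matters for the group sum).
The 5 free-riders keep 39 each, adding 195. Group total = 195 + 163.80 = 358.80.

358.80 dollars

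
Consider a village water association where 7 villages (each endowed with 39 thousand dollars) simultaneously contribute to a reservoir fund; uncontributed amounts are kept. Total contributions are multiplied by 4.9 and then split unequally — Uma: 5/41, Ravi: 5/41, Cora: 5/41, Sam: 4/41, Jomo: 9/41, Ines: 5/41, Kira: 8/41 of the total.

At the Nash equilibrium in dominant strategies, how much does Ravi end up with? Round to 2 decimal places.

Player j's private return per contributed unit is 4.9 × (j's share). Contributing is weakly dominant for j when that share is at least 1/4.9 = 0.2041, and contributing 0 is dominant otherwise.
Only Jomo (9/41) clears that bar, contributing 39; the remaining 6 contribute 0. Total contributed: 39.
Ravi keeps 39 and receives 4.9 × 39 × 5/41 = 23.30 from the reservoir fund, for a payoff of 62.30.

62.30 thousand dollars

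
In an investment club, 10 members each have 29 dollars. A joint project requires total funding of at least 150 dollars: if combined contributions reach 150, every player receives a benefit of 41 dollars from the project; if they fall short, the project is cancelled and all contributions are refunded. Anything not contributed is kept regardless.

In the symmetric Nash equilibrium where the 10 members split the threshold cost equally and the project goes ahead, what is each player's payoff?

Equal share of the threshold: 150/10 = 15.
At this profile no one gains by cutting their contribution: any cut drops the total below 150, the project is cancelled, contributions are refunded, and the deviator ends with 29, which is less than 29 − 15 + 41 = 55. Contributing more than 15 just wastes the excess. So contributing exactly 15 is a best response.
Each player's payoff: 29 − 15 + 41 = 55.

55 dollars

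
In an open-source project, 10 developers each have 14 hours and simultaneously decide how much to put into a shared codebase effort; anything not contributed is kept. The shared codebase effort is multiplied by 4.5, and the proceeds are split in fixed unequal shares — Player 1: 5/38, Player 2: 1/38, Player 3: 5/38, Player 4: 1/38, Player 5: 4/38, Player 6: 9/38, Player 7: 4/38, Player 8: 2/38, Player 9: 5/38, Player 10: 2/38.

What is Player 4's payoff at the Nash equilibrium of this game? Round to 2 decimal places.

A player with share s gets back 4.5·s per unit contributed, so full contribution is dominant for anyone with s > 1/4.5 = 0.2222 and zero contribution is dominant for anyone below.
The only share above 0.2222 is Player 6's 9/38, contributing 14; the remaining 9 contribute 0. Total contributed: 14.
Player 4 keeps 14 and receives 4.5 × 14 × 1/38 = 1.66 from the shared codebase effort, for a payoff of 15.66.

15.66 hours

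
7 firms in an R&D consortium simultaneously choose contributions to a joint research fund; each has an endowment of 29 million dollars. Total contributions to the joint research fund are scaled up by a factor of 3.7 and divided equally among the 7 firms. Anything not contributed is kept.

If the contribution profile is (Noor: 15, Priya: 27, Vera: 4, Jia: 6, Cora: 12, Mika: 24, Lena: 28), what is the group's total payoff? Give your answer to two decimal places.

516.20 million dollars

Total contributed: 15 + 27 + 4 + 6 + 12 + 24 + 28 = 116; total kept: 7 × 29 − 116 = 87.
The joint research fund pays out 3.7 × 116 = 429.20 in aggregate.
Group total = 87 + 429.20 = 516.20.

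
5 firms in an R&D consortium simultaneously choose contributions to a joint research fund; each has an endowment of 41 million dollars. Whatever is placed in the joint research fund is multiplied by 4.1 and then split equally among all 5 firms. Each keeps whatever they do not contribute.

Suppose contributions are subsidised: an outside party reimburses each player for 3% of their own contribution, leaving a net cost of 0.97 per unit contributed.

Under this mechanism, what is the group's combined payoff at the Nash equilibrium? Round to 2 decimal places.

With the mechanism, a contributed unit returns (4.1/5) / 0.97 = 0.8454 per unit of net cost — still below 1 — so contributing 0 remains dominant for every player.
At the Nash equilibrium no one contributes; group total payoff = 5 × 41 = 205.

205.00 million dollars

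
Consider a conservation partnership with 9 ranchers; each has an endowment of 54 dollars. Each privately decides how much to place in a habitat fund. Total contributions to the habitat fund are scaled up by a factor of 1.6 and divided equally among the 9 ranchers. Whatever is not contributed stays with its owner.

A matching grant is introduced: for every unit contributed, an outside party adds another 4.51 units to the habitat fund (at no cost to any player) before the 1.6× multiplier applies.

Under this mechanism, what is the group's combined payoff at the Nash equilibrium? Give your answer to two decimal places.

With the mechanism, a contributed unit returns 1.6 × 5.51 / 9 = 0.9796 per unit of net cost — still below 1 — so contributing 0 remains dominant for every player.
At the Nash equilibrium no one contributes; group total payoff = 9 × 54 = 486.

486.00 dollars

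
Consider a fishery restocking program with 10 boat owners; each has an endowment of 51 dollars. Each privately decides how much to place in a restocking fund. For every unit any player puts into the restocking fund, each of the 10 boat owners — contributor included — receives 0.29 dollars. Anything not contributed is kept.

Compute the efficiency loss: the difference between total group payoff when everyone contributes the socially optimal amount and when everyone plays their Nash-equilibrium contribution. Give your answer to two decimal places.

The private return per contributed unit is 0.29 < 1, so contributing 0 is dominant for every player. At the Nash equilibrium everyone keeps their 51, and the group total is 10 × 51 = 510.
Each contributed unit returns 2.900 to the group as a whole (0.29 to each of 10 players), which exceeds 1, so the social optimum is full contribution: group total = 2.900 × 510 = 1479.00.
Efficiency loss = 1479.00 − 510 = 969.00.

969.00 dollars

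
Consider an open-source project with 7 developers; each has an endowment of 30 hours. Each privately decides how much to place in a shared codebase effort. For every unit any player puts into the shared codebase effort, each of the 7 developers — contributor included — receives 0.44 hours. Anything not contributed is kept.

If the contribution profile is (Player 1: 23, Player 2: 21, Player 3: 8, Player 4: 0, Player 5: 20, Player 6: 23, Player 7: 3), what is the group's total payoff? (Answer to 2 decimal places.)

Total contributed: 23 + 21 + 8 + 0 + 20 + 23 + 3 = 98; total kept: 7 × 30 − 98 = 112.
The shared codebase effort pays out 0.44 × 7 × 98 = 301.84 in aggregate.
Group total = 112 + 301.84 = 413.84.

413.84 hours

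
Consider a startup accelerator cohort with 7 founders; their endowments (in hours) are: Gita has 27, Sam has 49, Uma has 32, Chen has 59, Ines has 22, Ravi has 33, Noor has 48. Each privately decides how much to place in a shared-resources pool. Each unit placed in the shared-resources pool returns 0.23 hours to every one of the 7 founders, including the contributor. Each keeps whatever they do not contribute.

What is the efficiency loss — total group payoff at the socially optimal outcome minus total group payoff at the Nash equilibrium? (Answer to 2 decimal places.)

The private return per contributed unit is 0.23 < 1 for everyone, so the Nash equilibrium is zero contribution and the group total is Σ E_j = 27 + 49 + 32 + 59 + 22 + 33 + 48 = 270.
Each contributed unit returns 1.610 to the group, so the social optimum is full contribution by everyone: group total = 1.610 × 270 = 434.70.
Efficiency loss = (1.610 − 1) × 270 = 164.70.

164.70 hours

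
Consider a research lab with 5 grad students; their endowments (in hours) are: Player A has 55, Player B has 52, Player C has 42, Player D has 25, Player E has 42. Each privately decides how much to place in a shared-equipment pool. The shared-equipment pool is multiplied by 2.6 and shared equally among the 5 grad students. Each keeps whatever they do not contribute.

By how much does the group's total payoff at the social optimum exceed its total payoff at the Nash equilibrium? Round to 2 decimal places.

345.60 hours

The private return per contributed unit is 2.6/5 = 0.5200 < 1 for every player regardless of endowment, so the Nash equilibrium is zero contribution and the group total is Σ E_j = 55 + 52 + 42 + 25 + 42 = 216.
Each contributed unit returns 2.600 to the group, so the social optimum is full contribution by everyone: group total = 2.600 × 216 = 561.60.
Efficiency loss = (2.600 − 1) × 216 = 345.60.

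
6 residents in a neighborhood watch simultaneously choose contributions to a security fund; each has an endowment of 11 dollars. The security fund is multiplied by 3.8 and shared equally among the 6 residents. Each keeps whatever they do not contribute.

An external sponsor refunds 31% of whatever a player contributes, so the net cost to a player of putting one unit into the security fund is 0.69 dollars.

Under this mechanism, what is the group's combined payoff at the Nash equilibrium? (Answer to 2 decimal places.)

With the mechanism, a contributed unit returns (3.8/6) / 0.69 = 0.9179 per unit of net cost — still below 1 — so contributing 0 remains dominant for every player.
At the Nash equilibrium no one contributes; group total payoff = 6 × 11 = 66.

66.00 dollars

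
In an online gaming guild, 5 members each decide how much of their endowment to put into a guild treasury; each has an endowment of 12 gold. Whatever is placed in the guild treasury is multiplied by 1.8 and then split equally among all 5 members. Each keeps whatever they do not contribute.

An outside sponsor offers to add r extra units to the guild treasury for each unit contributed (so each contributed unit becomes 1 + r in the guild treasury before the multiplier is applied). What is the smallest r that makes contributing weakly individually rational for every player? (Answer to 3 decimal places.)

With matching at rate r, one contributed unit becomes (1 + r) in the guild treasury and returns 1.8 × (1 + r) / 5 to the contributor.
Setting this equal to 1: 1 + r = 5/1.8 = 2.7778.
So the minimum matching rate is r = 2.7778 − 1 = 1.778.

1.778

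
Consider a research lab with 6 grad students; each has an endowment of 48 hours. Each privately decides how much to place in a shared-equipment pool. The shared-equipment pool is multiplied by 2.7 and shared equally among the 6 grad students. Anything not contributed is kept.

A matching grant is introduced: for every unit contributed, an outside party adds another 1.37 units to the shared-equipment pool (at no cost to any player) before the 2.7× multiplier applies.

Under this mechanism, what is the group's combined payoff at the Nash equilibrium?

With the mechanism, a contributed unit returns 2.7 × 2.37 / 6 = 1.0665 per unit of net cost to the contributor — now above 1 — so contributing fully is weakly dominant for every player.
So the Nash equilibrium is full contribution by all 6; the group earns 2.7 × 2.37 × 288 = 1842.91.

1842.91 hours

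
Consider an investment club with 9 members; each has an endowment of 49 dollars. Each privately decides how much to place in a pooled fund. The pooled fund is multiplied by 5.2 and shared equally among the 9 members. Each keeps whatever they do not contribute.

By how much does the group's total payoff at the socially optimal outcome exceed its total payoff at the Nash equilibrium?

1852.20 dollars

Each contributed unit returns 5.2/9 = 0.5778 to its contributor — below 1 — so contributing 0 is dominant for every player. At the Nash equilibrium everyone keeps their 49, and the group total is 9 × 49 = 441.
Each contributed unit returns 5.200 to the group as a whole (0.5778 to each of 9 players), which exceeds 1, so the social optimum is full contribution: group total = 5.200 × 441 = 2293.20.
Efficiency loss = 2293.20 − 441 = 1852.20.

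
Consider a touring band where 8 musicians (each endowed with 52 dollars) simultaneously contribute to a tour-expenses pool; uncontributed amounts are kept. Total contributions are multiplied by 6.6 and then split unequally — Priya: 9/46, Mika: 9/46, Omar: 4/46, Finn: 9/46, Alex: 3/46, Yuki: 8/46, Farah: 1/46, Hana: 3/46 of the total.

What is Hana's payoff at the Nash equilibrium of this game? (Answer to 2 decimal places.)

141.53 dollars

Each unit j contributes comes back to j as 6.6 × (j's share), so j prefers to contribute only if that share exceeds 1/6.6 = 0.1515; otherwise keeping the unit dominates.
Priya, Mika, Finn and Yuki clear that bar, contributing 52 each; the remaining 4 contribute 0. Total contributed: 208.
Hana keeps 52 and receives 6.6 × 208 × 3/46 = 89.53 from the tour-expenses pool, for a payoff of 141.53.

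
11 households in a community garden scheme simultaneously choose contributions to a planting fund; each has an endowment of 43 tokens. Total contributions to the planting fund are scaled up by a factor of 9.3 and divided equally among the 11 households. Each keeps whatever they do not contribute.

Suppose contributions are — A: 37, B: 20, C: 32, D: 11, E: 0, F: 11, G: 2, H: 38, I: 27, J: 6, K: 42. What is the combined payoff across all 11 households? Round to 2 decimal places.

2348.80 tokens

Total contributed: 37 + 20 + 32 + 11 + 0 + 11 + 2 + 38 + 27 + 6 + 42 = 226; total kept: 11 × 43 − 226 = 247.
The planting fund pays out 9.3 × 226 = 2101.80 in aggregate.
Group total = 247 + 2101.80 = 2348.80.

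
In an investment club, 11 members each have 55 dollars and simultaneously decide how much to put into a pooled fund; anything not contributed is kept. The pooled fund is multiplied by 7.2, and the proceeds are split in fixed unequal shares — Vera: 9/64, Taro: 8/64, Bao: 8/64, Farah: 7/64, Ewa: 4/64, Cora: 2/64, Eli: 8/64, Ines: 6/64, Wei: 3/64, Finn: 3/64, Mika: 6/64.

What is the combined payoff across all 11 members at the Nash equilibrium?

Player j's private return per contributed unit is 7.2 × (j's share). Contributing is weakly dominant for j when that share is at least 1/7.2 = 0.1389, and contributing 0 is dominant otherwise.
Only Vera (9/64) clears that bar, contributing 55; the remaining 10 contribute 0. Total contributed: 55.
The pooled fund pays out 7.2 × 55 = 396.00 in total (split across the unequal shares, but the aggregate is all that matters for the group sum).
The 10 free-riders keep 55 each, adding 550. Group total = 550 + 396.00 = 946.00.

946.00 dollars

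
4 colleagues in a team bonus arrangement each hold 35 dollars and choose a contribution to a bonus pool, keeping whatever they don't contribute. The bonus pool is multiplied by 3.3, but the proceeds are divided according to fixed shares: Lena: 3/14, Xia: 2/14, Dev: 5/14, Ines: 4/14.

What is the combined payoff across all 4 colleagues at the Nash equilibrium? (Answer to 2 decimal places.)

220.50 dollars

Player j's private return per contributed unit is 3.3 × (j's share). Contributing is weakly dominant for j when that share is at least 1/3.3 = 0.3030, and contributing 0 is dominant otherwise.
Dev alone (share 5/14) is above the threshold, contributing 35; the remaining 3 contribute 0. Total contributed: 35.
The bonus pool pays out 3.3 × 35 = 115.50 in total (split across the unequal shares, but the aggregate is all that matters for the group sum).
The 3 free-riders keep 35 each, adding 105. Group total = 105 + 115.50 = 220.50.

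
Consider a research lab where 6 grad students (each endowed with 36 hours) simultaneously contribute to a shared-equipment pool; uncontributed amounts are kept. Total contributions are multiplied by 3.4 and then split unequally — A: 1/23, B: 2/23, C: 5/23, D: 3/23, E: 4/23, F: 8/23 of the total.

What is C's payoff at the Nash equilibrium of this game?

62.61 hours

For player j, contributing a unit is worthwhile iff 3.4 × (j's share) ≥ 1, i.e. iff j's share is at least 0.2941.
F alone (share 8/23) is above the threshold, contributing 36; the remaining 5 contribute 0. Total contributed: 36.
C keeps 36 and receives 3.4 × 36 × 5/23 = 26.61 from the shared-equipment pool, for a payoff of 62.61.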